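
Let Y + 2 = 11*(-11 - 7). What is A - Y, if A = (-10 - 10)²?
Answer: 600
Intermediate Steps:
Y = -200 (Y = -2 + 11*(-11 - 7) = -2 + 11*(-18) = -2 - 198 = -200)
A = 400 (A = (-20)² = 400)
A - Y = 400 - 1*(-200) = 400 + 200 = 600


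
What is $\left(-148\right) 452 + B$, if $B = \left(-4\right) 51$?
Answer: $-67100$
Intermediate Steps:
$B = -204$
$\left(-148\right) 452 + B = \left(-148\right) 452 - 204 = -66896 - 204 = -67100$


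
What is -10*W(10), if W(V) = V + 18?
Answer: -280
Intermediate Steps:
W(V) = 18 + V
-10*W(10) = -10*(18 + 10) = -10*28 = -280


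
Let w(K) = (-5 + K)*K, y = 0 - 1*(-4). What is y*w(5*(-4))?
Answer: 2000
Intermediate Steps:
y = 4 (y = 0 + 4 = 4)
w(K) = K*(-5 + K)
y*w(5*(-4)) = 4*((5*(-4))*(-5 + 5*(-4))) = 4*(-20*(-5 - 20)) = 4*(-20*(-25)) = 4*500 = 2000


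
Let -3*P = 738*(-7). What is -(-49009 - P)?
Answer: 50731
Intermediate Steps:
P = 1722 (P = -246*(-7) = -⅓*(-5166) = 1722)
-(-49009 - P) = -(-49009 - 1*1722) = -(-49009 - 1722) = -1*(-50731) = 50731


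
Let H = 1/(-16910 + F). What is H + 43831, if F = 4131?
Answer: 560116348/12779 ≈ 43831.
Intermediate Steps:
H = -1/12779 (H = 1/(-16910 + 4131) = 1/(-12779) = -1/12779 ≈ -7.8253e-5)
H + 43831 = -1/12779 + 43831 = 560116348/12779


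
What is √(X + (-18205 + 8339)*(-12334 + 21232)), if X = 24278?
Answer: 13*I*√519310 ≈ 9368.2*I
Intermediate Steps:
√(X + (-18205 + 8339)*(-12334 + 21232)) = √(24278 + (-18205 + 8339)*(-12334 + 21232)) = √(24278 - 9866*8898) = √(24278 - 87787668) = √(-87763390) = 13*I*√519310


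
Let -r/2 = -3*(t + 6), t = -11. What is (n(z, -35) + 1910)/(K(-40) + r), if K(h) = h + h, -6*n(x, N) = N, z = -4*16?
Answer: -209/12 ≈ -17.417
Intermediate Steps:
z = -64
n(x, N) = -N/6
K(h) = 2*h
r = -30 (r = -(-6)*(-11 + 6) = -(-6)*(-5) = -2*15 = -30)
(n(z, -35) + 1910)/(K(-40) + r) = (-⅙*(-35) + 1910)/(2*(-40) - 30) = (35/6 + 1910)/(-80 - 30) = (11495/6)/(-110) = (11495/6)*(-1/110) = -209/12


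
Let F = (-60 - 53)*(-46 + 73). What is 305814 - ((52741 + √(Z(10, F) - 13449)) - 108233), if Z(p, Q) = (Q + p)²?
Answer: 361306 - 2*√2308558 ≈ 3.5827e+5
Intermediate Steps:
F = -3051 (F = -113*27 = -3051)
305814 - ((52741 + √(Z(10, F) - 13449)) - 108233) = 305814 - ((52741 + √((-3051 + 10)² - 13449)) - 108233) = 305814 - ((52741 + √((-3041)² - 13449)) - 108233) = 305814 - ((52741 + √(9247681 - 13449)) - 108233) = 305814 - ((52741 + √9234232) - 108233) = 305814 - ((52741 + 2*√2308558) - 108233) = 305814 - (-55492 + 2*√2308558) = 305814 + (55492 - 2*√2308558) = 361306 - 2*√2308558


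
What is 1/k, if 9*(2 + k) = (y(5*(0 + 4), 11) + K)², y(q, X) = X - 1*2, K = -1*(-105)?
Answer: 1/1442 ≈ 0.00069348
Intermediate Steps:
K = 105
y(q, X) = -2 + X (y(q, X) = X - 2 = -2 + X)
k = 1442 (k = -2 + ((-2 + 11) + 105)²/9 = -2 + (9 + 105)²/9 = -2 + (⅑)*114² = -2 + (⅑)*12996 = -2 + 1444 = 1442)
1/k = 1/1442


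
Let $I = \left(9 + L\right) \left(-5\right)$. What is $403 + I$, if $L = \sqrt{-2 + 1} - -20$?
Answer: $258 - 5 i \approx 258.0 - 5.0 i$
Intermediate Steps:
$L = 20 + i$ ($L = \sqrt{-1} + 20 = i + 20 = 20 + i \approx 20.0 + 1.0 i$)
$I = -145 - 5 i$ ($I = \left(9 + \left(20 + i\right)\right) \left(-5\right) = \left(29 + i\right) \left(-5\right) = -145 - 5 i \approx -145.0 - 5.0 i$)
$403 + I = 403 - \left(145 + 5 i\right) = 258 - 5 i$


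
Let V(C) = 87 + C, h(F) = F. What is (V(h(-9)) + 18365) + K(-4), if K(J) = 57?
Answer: 18500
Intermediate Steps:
(V(h(-9)) + 18365) + K(-4) = ((87 - 9) + 18365) + 57 = (78 + 18365) + 57 = 18443 + 57 = 18500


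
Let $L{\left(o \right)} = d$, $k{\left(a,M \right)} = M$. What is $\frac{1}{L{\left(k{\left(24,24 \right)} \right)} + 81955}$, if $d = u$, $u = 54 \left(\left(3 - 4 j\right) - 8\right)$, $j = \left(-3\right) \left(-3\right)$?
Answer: $\frac{1}{79741} \approx 1.2541 \cdot 10^{-5}$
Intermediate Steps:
$j = 9$
$u = -2214$ ($u = 54 \left(\left(3 - 36\right) - 8\right) = 54 \left(-33 - 8\right) = 54 \left(-41\right) = -2214$)
$d = -2214$
$L{\left(o \right)} = -2214$
$\frac{1}{L{\left(k{\left(24,24 \right)} \right)} + 81955} = \frac{1}{-2214 + 81955} = \frac{1}{79741}$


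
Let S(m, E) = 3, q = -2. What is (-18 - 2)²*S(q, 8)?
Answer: 1200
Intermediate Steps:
(-18 - 2)²*S(q, 8) = (-18 - 2)²*3 = (-20)²*3 = 400*3 = 1200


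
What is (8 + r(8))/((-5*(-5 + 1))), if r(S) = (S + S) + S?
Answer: 8/5 ≈ 1.6000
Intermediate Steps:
r(S) = 3*S (r(S) = 2*S + S = 3*S)
(8 + r(8))/((-5*(-5 + 1))) = (8 + 3*8)/((-5*(-5 + 1))) = (8 + 24)/((-5*(-4))) = 32/20 = 32*(1/20) = 8/5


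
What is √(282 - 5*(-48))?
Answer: 3*√58 ≈ 22.847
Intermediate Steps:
√(282 - 5*(-48)) = √(282 + 240) = √522 = 3*√58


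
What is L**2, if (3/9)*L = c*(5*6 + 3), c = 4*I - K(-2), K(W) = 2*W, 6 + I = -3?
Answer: 10036224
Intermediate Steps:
I = -9 (I = -6 - 3 = -9)
c = -32 (c = 4*(-9) - 2*(-2) = -36 - 1*(-4) = -36 + 4 = -32)
L = -3168 (L = 3*(-32*(5*6 + 3)) = 3*(-32*(30 + 3)) = 3*(-32*33) = 3*(-1056) = -3168)
L**2 = (-3168)**2 = 10036224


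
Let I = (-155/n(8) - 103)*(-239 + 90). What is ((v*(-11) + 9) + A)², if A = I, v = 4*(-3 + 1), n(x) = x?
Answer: 21505342609/64 ≈ 3.3602e+8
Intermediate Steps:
v = -8 (v = 4*(-2) = -8)
I = 145871/8 (I = (-155/8 - 103)*(-239 + 90) = (-155*⅛ - 103)*(-149) = (-155/8 - 103)*(-149) = -979/8*(-149) = 145871/8 ≈ 18234.)
A = 145871/8 ≈ 18234.
((v*(-11) + 9) + A)² = ((-8*(-11) + 9) + 145871/8)² = ((88 + 9) + 145871/8)² = (97 + 145871/8)² = (146647/8)² = 21505342609/64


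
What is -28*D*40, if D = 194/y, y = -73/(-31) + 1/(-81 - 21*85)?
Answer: -58398345600/632879 ≈ -92274.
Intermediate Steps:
y = 632879/268770 (y = -73*(-1/31) + (1/85)/(-102) = 73/31 - 1/102*1/85 = 73/31 - 1/8670 = 632879/268770 ≈ 2.3547)
D = 52141380/632879 (D = 194/(632879/268770) = 194*(268770/632879) = 52141380/632879 ≈ 82.388)
-28*D*40 = -28*52141380/632879*40 = -1459958640/632879*40 = -58398345600/632879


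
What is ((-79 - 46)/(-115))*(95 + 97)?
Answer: 4800/23 ≈ 208.70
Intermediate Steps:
((-79 - 46)/(-115))*(95 + 97) = -125*(-1/115)*192 = (25/23)*192 = 4800/23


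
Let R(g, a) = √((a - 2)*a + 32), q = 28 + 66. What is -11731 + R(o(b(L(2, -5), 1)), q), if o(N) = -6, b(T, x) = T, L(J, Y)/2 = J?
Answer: -11731 + 2*√2170 ≈ -11638.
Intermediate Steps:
L(J, Y) = 2*J
q = 94
R(g, a) = √(32 + a*(-2 + a)) (R(g, a) = √((-2 + a)*a + 32) = √(a*(-2 + a) + 32) = √(32 + a*(-2 + a)))
-11731 + R(o(b(L(2, -5), 1)), q) = -11731 + √(32 + 94² - 2*94) = -11731 + √(32 + 8836 - 188) = -11731 + √8680 = -11731 + 2*√2170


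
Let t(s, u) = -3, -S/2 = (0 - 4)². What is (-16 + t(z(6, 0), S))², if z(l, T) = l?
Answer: 361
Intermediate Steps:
S = -32 (S = -2*(0 - 4)² = -2*(-4)² = -2*16 = -32)
(-16 + t(z(6, 0), S))² = (-16 - 3)² = (-19)² = 361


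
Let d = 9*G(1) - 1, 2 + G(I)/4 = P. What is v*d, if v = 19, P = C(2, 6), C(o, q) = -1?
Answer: -2071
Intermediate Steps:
P = -1
G(I) = -12 (G(I) = -8 + 4*(-1) = -8 - 4 = -12)
d = -109 (d = 9*(-12) - 1 = -108 - 1 = -109)
v*d = 19*(-109) = -2071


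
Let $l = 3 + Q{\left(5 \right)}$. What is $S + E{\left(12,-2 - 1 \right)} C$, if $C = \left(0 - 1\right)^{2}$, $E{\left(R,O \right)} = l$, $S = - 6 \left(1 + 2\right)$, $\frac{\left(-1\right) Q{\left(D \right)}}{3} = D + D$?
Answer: $-45$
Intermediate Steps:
$Q{\left(D \right)} = - 6 D$ ($Q{\left(D \right)} = - 3 \left(D + D\right) = - 3 \cdot 2 D = - 6 D$)
$S = -18$ ($S = \left(-6\right) 3 = -18$)
$l = -27$ ($l = 3 - 30 = -27$)
$E{\left(R,O \right)} = -27$
$C = 1$ ($C = \left(-1\right)^{2} = 1$)
$S + E{\left(12,-2 - 1 \right)} C = -18 - 27 = -45$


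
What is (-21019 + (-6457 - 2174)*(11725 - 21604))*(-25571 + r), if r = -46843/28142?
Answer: -30673827750116375/14071 ≈ -2.1799e+12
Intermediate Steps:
r = -46843/28142 (r = -46843*1/28142 = -46843/28142 ≈ -1.6645)
(-21019 + (-6457 - 2174)*(11725 - 21604))*(-25571 + r) = (-21019 + (-6457 - 2174)*(11725 - 21604))*(-25571 - 46843/28142) = (-21019 - 8631*(-9879))*(-719665925/28142) = (-21019 + 85265649)*(-719665925/28142) = 85244630*(-719665925/28142) = -30673827750116375/14071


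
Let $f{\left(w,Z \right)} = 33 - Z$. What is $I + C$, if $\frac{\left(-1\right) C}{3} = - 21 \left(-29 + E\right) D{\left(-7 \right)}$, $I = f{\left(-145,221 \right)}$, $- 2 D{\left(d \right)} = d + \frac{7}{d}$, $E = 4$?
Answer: $-6488$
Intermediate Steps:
$D{\left(d \right)} = - \frac{7}{2 d} - \frac{d}{2}$ ($D{\left(d \right)} = - \frac{d + \frac{7}{d}}{2} = - \frac{7}{2 d} - \frac{d}{2}$)
$I = -188$ ($I = 33 - 221 = -188$)
$C = -6300$ ($C = - 3 - 21 \left(-29 + 4\right) \frac{-7 - \left(-7\right)^{2}}{2 \left(-7\right)} = - 3 \left(-21\right) \left(-25\right) \frac{1}{2} \left(- \frac{1}{7}\right) \left(-7 - 49\right) = - 3 \cdot 525 \cdot \frac{1}{2} \left(- \frac{1}{7}\right) \left(-7 - 49\right) = - 3 \cdot 525 \cdot \frac{1}{2} \left(- \frac{1}{7}\right) \left(-56\right) = - 3 \cdot 525 \cdot 4 = \left(-3\right) 2100 = -6300$)
$I + C = -188 - 6300 = -6488$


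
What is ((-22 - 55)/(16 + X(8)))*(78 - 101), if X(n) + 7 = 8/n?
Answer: 1771/10 ≈ 177.10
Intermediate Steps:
X(n) = -7 + 8/n
((-22 - 55)/(16 + X(8)))*(78 - 101) = ((-22 - 55)/(16 + (-7 + 8/8)))*(78 - 101) = -77/(16 + (-7 + 8*(⅛)))*(-23) = -77/(16 + (-7 + 1))*(-23) = -77/(16 - 6)*(-23) = -77/10*(-23) = 1771/10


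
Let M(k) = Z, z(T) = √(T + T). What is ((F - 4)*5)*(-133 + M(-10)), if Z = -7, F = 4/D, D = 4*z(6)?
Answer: 2800 - 350*√3/3 ≈ 2597.9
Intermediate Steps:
z(T) = √2*√T (z(T) = √(2*T) = √2*√T)
D = 8*√3 (D = 4*(√2*√6) = 4*(2*√3) = 8*√3 ≈ 13.856)
F = √3/6 (F = 4/((8*√3)) = 4*(√3/24) = √3/6 ≈ 0.28868)
M(k) = -7
((F - 4)*5)*(-133 + M(-10)) = ((√3/6 - 4)*5)*(-133 - 7) = ((-4 + √3/6)*5)*(-140) = (-20 + 5*√3/6)*(-140) = 2800 - 350*√3/3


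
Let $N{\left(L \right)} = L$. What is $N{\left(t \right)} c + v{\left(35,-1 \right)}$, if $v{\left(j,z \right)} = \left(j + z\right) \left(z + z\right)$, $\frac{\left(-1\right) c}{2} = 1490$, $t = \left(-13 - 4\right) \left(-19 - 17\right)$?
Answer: $-1823828$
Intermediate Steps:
$t = 612$ ($t = \left(-17\right) \left(-36\right) = 612$)
$c = -2980$ ($c = \left(-2\right) 1490 = -2980$)
$v{\left(j,z \right)} = 2 z \left(j + z\right)$ ($v{\left(j,z \right)} = \left(j + z\right) 2 z = 2 z \left(j + z\right)$)
$N{\left(t \right)} c + v{\left(35,-1 \right)} = 612 \left(-2980\right) + 2 \left(-1\right) \left(35 - 1\right) = -1823760 + 2 \left(-1\right) 34 = -1823760 - 68 = -1823828$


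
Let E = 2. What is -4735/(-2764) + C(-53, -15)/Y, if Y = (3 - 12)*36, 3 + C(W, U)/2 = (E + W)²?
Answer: -1068967/74628 ≈ -14.324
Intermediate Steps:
C(W, U) = -6 + 2*(2 + W)²
Y = -324 (Y = -9*36 = -324)
-4735/(-2764) + C(-53, -15)/Y = -4735/(-2764) + (-6 + 2*(2 - 53)²)/(-324) = -4735*(-1/2764) + (-6 + 2*(-51)²)*(-1/324) = 4735/2764 + (-6 + 2*2601)*(-1/324) = 4735/2764 + (-6 + 5202)*(-1/324) = 4735/2764 + 5196*(-1/324) = 4735/2764 - 433/27 = -1068967/74628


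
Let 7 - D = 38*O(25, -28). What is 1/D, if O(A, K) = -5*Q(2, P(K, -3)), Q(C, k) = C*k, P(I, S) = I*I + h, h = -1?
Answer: 1/297547 ≈ 3.3608e-6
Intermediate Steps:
P(I, S) = -1 + I² (P(I, S) = I*I - 1 = I² - 1 = -1 + I²)
O(A, K) = 10 - 10*K² (O(A, K) = -10*(-1 + K²) = -5*(-2 + 2*K²) = 10 - 10*K²)
D = 297547 (D = 7 - 38*(10 - 10*(-28)²) = 7 - 38*(10 - 10*784) = 7 - 38*(10 - 7840) = 7 - 38*(-7830) = 7 - 1*(-297540) = 7 + 297540 = 297547)
1/D = 1/297547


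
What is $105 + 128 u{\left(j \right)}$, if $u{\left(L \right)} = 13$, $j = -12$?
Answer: $1769$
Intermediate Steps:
$105 + 128 u{\left(j \right)} = 105 + 128 \cdot 13 = 105 + 1664 = 1769$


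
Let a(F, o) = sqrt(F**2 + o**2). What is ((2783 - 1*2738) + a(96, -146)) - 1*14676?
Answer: -14631 + 2*sqrt(7633) ≈ -14456.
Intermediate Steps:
((2783 - 1*2738) + a(96, -146)) - 1*14676 = ((2783 - 1*2738) + sqrt(96**2 + (-146)**2)) - 1*14676 = ((2783 - 2738) + sqrt(9216 + 21316)) - 14676 = (45 + sqrt(30532)) - 14676 = (45 + 2*sqrt(7633)) - 14676 = -14631 + 2*sqrt(7633)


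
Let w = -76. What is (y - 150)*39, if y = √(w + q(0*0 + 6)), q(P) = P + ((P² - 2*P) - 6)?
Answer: -5850 + 78*I*√13 ≈ -5850.0 + 281.23*I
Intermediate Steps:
q(P) = -6 + P² - P (q(P) = P + (-6 + P² - 2*P) = -6 + P² - P)
y = 2*I*√13 (y = √(-76 + (-6 + (0*0 + 6)² - (0*0 + 6))) = √(-76 + (-6 + (0 + 6)² - (0 + 6))) = √(-76 + (-6 + 6² - 1*6)) = √(-76 + (-6 + 36 - 6)) = √(-76 + 24) = √(-52) = 2*I*√13 ≈ 7.2111*I)
(y - 150)*39 = (2*I*√13 - 150)*39 = (-150 + 2*I*√13)*39 = -5850 + 78*I*√13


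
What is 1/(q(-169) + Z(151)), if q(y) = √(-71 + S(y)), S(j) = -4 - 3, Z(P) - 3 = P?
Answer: 77/11897 - I*√78/23794 ≈ 0.0064722 - 0.00037118*I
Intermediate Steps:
Z(P) = 3 + P
S(j) = -7
q(y) = I*√78 (q(y) = √(-71 - 7) = √(-78) = I*√78)
1/(q(-169) + Z(151)) = 1/(I*√78 + (3 + 151)) = 1/(I*√78 + 154) = 1/(154 + I*√78)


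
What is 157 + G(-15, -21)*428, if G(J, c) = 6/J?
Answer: -71/5 ≈ -14.200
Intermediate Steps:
157 + G(-15, -21)*428 = 157 + (6/(-15))*428 = 157 + (6*(-1/15))*428 = 157 - 2/5*428 = 157 - 856/5 = -71/5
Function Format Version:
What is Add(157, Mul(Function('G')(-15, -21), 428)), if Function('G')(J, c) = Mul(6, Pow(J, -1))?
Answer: Rational(-71, 5) ≈ -14.200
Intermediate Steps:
Add(157, Mul(Function('G')(-15, -21), 428)) = Add(157, Mul(Mul(6, Pow(-15, -1)), 428)) = Add(157, Mul(Mul(6, Rational(-1, 15)), 428)) = Add(157, Mul(Rational(-2, 5), 428)) = Add(157, Rational(-856, 5)) = Rational(-71, 5)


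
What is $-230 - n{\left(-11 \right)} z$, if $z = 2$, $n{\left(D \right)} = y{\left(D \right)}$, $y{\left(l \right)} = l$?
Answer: $-208$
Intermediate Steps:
$n{\left(D \right)} = D$
$-230 - n{\left(-11 \right)} z = -230 - \left(-11\right) 2 = -230 - -22 = -230 + 22 = -208$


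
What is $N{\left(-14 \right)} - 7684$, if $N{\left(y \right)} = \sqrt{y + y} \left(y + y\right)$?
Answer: $-7684 - 56 i \sqrt{7} \approx -7684.0 - 148.16 i$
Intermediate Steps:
$N{\left(y \right)} = 2 \sqrt{2} y^{\frac{3}{2}}$ ($N{\left(y \right)} = \sqrt{2 y} 2 y = \sqrt{2} \sqrt{y} 2 y = 2 \sqrt{2} y^{\frac{3}{2}}$)
$N{\left(-14 \right)} - 7684 = 2 \sqrt{2} \left(-14\right)^{\frac{3}{2}} - 7684 = 2 \sqrt{2} \left(- 14 i \sqrt{14}\right) - 7684 = - 56 i \sqrt{7} - 7684 = -7684 - 56 i \sqrt{7}$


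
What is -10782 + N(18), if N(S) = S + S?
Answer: -10746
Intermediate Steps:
N(S) = 2*S
-10782 + N(18) = -10782 + 2*18 = -10782 + 36 = -10746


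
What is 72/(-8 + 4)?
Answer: -18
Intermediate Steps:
72/(-8 + 4) = 72/(-4) = 72*(-1/4) = -18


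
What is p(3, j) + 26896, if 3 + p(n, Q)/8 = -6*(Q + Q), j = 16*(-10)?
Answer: 42232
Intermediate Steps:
j = -160
p(n, Q) = -24 - 96*Q (p(n, Q) = -24 + 8*(-6*(Q + Q)) = -24 + 8*(-12*Q) = -24 - 96*Q)
p(3, j) + 26896 = (-24 - 96*(-160)) + 26896 = (-24 + 15360) + 26896 = 15336 + 26896 = 42232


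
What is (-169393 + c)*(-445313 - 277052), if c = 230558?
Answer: -44183455225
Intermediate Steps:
(-169393 + c)*(-445313 - 277052) = (-169393 + 230558)*(-445313 - 277052) = 61165*(-722365) = -44183455225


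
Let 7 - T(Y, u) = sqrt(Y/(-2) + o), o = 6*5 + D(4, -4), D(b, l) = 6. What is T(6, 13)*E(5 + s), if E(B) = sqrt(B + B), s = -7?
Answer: 2*I*(7 - sqrt(33)) ≈ 2.5109*I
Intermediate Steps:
o = 36 (o = 6*5 + 6 = 30 + 6 = 36)
E(B) = sqrt(2)*sqrt(B) (E(B) = sqrt(2*B) = sqrt(2)*sqrt(B))
T(Y, u) = 7 - sqrt(36 - Y/2) (T(Y, u) = 7 - sqrt(Y/(-2) + 36) = 7 - sqrt(Y*(-1/2) + 36) = 7 - sqrt(-Y/2 + 36) = 7 - sqrt(36 - Y/2))
T(6, 13)*E(5 + s) = (7 - sqrt(144 - 2*6)/2)*(sqrt(2)*sqrt(5 - 7)) = (7 - sqrt(144 - 12)/2)*(sqrt(2)*sqrt(-2)) = (7 - sqrt(33))*(sqrt(2)*(I*sqrt(2))) = (7 - sqrt(33))*(2*I) = 2*I*(7 - sqrt(33))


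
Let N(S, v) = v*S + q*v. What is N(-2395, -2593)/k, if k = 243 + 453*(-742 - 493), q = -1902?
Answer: -11142121/559212 ≈ -19.925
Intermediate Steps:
N(S, v) = -1902*v + S*v (N(S, v) = v*S - 1902*v = S*v - 1902*v = -1902*v + S*v)
k = -559212 (k = 243 + 453*(-1235) = 243 - 559455 = -559212)
N(-2395, -2593)/k = -2593*(-1902 - 2395)/(-559212) = -2593*(-4297)*(-1/559212) = 11142121*(-1/559212) = -11142121/559212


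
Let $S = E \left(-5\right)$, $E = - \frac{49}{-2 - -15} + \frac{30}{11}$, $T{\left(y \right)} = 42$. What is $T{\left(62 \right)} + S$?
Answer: $\frac{6751}{143} \approx 47.21$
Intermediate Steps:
$E = - \frac{149}{143}$ ($E = - \frac{49}{-2 + 15} + 30 \cdot \frac{1}{11} = - \frac{49}{13} + \frac{30}{11} = - \frac{149}{143} \approx -1.042$)
$S = \frac{745}{143}$ ($S = \left(- \frac{149}{143}\right) \left(-5\right) = \frac{745}{143} \approx 5.2098$)
$T{\left(62 \right)} + S = 42 + \frac{745}{143} = \frac{6751}{143}$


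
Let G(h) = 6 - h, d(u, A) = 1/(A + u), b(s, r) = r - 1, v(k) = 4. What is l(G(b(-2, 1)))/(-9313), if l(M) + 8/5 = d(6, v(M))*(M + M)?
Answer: 2/46565 ≈ 4.2951e-5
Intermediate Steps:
b(s, r) = -1 + r
l(M) = -8/5 + M/5 (l(M) = -8/5 + (M + M)/(4 + 6) = -8/5 + (2*M)/10 = -8/5 + M/5)
l(G(b(-2, 1)))/(-9313) = (-8/5 + (6 - (-1 + 1))/5)/(-9313) = (-8/5 + (6 - 1*0)/5)*(-1/9313) = (-8/5 + (6 + 0)/5)*(-1/9313) = (-8/5 + (1/5)*6)*(-1/9313) = (-8/5 + 6/5)*(-1/9313) = -2/5*(-1/9313) = 2/46565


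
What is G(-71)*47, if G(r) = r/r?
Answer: 47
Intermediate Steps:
G(r) = 1
G(-71)*47 = 1*47 = 47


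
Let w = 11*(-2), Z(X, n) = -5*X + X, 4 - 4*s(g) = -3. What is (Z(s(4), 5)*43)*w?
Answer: 6622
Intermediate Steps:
s(g) = 7/4 (s(g) = 1 - ¼*(-3) = 1 + ¾ = 7/4)
Z(X, n) = -4*X
w = -22
(Z(s(4), 5)*43)*w = (-4*7/4*43)*(-22) = -7*43*(-22) = -301*(-22) = 6622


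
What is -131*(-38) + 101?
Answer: 5079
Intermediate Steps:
-131*(-38) + 101 = 4978 + 101 = 5079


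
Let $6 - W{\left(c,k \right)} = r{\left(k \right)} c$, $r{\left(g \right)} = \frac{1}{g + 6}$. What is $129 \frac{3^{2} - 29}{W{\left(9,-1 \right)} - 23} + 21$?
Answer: $\frac{7437}{47} \approx 158.23$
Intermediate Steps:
$r{\left(g \right)} = \frac{1}{6 + g}$
$W{\left(c,k \right)} = 6 - \frac{c}{6 + k}$
$129 \frac{3^{2} - 29}{W{\left(9,-1 \right)} - 23} + 21 = 129 \frac{3^{2} - 29}{\frac{36 - 9 + 6 \left(-1\right)}{6 - 1} - 23} + 21 = 129 \frac{9 - 29}{\frac{36 - 9 - 6}{5} - 23} + 21 = 129 \left(- \frac{20}{\frac{1}{5} \cdot 21 - 23}\right) + 21 = 129 \left(- \frac{20}{\frac{21}{5} - 23}\right) + 21 = 129 \left(- \frac{20}{- \frac{94}{5}}\right) + 21 = 129 \left(\left(-20\right) \left(- \frac{5}{94}\right)\right) + 21 = 129 \cdot \frac{50}{47} + 21 = \frac{6450}{47} + 21 = \frac{7437}{47}$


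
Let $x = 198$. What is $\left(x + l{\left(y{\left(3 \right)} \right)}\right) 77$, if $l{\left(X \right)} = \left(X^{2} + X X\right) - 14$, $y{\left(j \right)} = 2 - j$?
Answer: $14322$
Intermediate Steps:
$l{\left(X \right)} = -14 + 2 X^{2}$ ($l{\left(X \right)} = \left(X^{2} + X^{2}\right) - 14 = 2 X^{2} - 14 = -14 + 2 X^{2}$)
$\left(x + l{\left(y{\left(3 \right)} \right)}\right) 77 = \left(198 - \left(14 - 2 \left(2 - 3\right)^{2}\right)\right) 77 = \left(198 - \left(14 - 2 \left(-1\right)^{2}\right)\right) 77 = \left(198 + \left(-14 + 2 \cdot 1\right)\right) 77 = \left(198 + \left(-14 + 2\right)\right) 77 = \left(198 - 12\right) 77 = 186 \cdot 77 = 14322$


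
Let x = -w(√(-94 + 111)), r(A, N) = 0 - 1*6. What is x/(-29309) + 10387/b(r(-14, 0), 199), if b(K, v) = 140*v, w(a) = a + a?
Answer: 10387/27860 + 2*√17/29309 ≈ 0.37311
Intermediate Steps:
r(A, N) = -6 (r(A, N) = 0 - 6 = -6)
w(a) = 2*a
x = -2*√17 (x = -2*√(-94 + 111) = -2*√17 ≈ -8.2462)
x/(-29309) + 10387/b(r(-14, 0), 199) = -2*√17/(-29309) + 10387/((140*199)) = -2*√17*(-1/29309) + 10387/27860 = 2*√17/29309 + 10387*(1/27860) = 2*√17/29309 + 10387/27860 = 10387/27860 + 2*√17/29309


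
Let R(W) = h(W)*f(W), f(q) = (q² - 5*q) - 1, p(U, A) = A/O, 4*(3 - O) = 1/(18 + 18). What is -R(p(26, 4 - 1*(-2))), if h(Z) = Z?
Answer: 1124223840/80062991 ≈ 14.042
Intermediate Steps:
O = 431/144 (O = 3 - 1/(4*(18 + 18)) = 3 - ¼/36 = 3 - ¼*1/36 = 3 - 1/144 = 431/144 ≈ 2.9931)
p(U, A) = 144*A/431 (p(U, A) = A/(431/144) = A*(144/431) = 144*A/431)
f(q) = -1 + q² - 5*q
R(W) = W*(-1 + W² - 5*W)
-R(p(26, 4 - 1*(-2))) = -144*(4 - 1*(-2))/431*(-1 + (144*(4 - 1*(-2))/431)² - 720*(4 - 1*(-2))/431) = -144*(4 + 2)/431*(-1 + (144*(4 + 2)/431)² - 720*(4 + 2)/431) = -(144/431)*6*(-1 + ((144/431)*6)² - 720*6/431) = -864*(-1 + (864/431)² - 5*864/431)/431 = -864*(-1 + 746496/185761 - 4320/431)/431 = -864*(-1301185)/(431*185761) = -1*(-1124223840/80062991) = 1124223840/80062991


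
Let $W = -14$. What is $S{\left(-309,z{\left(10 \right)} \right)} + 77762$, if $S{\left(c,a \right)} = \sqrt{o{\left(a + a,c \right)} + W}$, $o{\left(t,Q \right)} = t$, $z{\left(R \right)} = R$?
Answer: $77762 + \sqrt{6} \approx 77765.0$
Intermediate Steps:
$S{\left(c,a \right)} = \sqrt{-14 + 2 a}$ ($S{\left(c,a \right)} = \sqrt{\left(a + a\right) - 14} = \sqrt{2 a - 14} = \sqrt{-14 + 2 a}$)
$S{\left(-309,z{\left(10 \right)} \right)} + 77762 = \sqrt{-14 + 2 \cdot 10} + 77762 = \sqrt{-14 + 20} + 77762 = \sqrt{6} + 77762 = 77762 + \sqrt{6}$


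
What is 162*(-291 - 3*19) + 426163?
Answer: 369787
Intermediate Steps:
162*(-291 - 3*19) + 426163 = 162*(-291 - 57) + 426163 = 162*(-348) + 426163 = -56376 + 426163 = 369787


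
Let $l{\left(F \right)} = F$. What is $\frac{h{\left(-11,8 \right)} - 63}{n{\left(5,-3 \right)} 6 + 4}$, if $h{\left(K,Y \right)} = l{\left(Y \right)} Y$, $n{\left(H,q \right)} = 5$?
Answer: $\frac{1}{34} \approx 0.029412$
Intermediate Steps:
$h{\left(K,Y \right)} = Y^{2}$ ($h{\left(K,Y \right)} = Y Y = Y^{2}$)
$\frac{h{\left(-11,8 \right)} - 63}{n{\left(5,-3 \right)} 6 + 4} = \frac{8^{2} - 63}{5 \cdot 6 + 4} = \frac{64 - 63}{30 + 4} = \frac{1}{34} \cdot 1 = \frac{1}{34}$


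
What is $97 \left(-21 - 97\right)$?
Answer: $-11446$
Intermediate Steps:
$97 \left(-21 - 97\right) = 97 \left(-118\right) = -11446$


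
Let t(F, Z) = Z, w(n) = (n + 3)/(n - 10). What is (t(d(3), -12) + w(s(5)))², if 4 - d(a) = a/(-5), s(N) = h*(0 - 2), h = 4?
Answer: 44521/324 ≈ 137.41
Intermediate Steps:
s(N) = -8 (s(N) = 4*(0 - 2) = 4*(-2) = -8)
w(n) = (3 + n)/(-10 + n)
d(a) = 4 + a/5 (d(a) = 4 - a/(-5) = 4 - a*(-1)/5 = 4 - (-1)*a/5 = 4 + a/5)
(t(d(3), -12) + w(s(5)))² = (-12 + (3 - 8)/(-10 - 8))² = (-12 - 5/(-18))² = (-12 - 1/18*(-5))² = (-12 + 5/18)² = (-211/18)² = 44521/324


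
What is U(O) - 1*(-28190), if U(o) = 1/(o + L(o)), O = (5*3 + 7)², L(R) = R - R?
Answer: 13643961/484 ≈ 28190.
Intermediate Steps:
L(R) = 0
O = 484 (O = (15 + 7)² = 22² = 484)
U(o) = 1/o (U(o) = 1/(o + 0) = 1/o)
U(O) - 1*(-28190) = 1/484 - 1*(-28190) = 1/484 + 28190 = 13643961/484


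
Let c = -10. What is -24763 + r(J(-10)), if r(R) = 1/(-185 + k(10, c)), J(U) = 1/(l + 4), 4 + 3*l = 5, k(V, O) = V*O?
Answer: -7057456/285 ≈ -24763.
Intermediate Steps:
k(V, O) = O*V
l = 1/3 (l = -4/3 + (1/3)*5 = -4/3 + 5/3 = 1/3 ≈ 0.33333)
J(U) = 3/13 (J(U) = 1/(1/3 + 4) = 1/(13/3) = 3/13)
r(R) = -1/285 (r(R) = 1/(-185 - 10*10) = 1/(-185 - 100) = 1/(-285) = -1/285)
-24763 + r(J(-10)) = -24763 - 1/285 = -7057456/285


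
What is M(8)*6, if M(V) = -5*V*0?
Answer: 0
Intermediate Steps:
M(V) = 0
M(8)*6 = 0*6 = 0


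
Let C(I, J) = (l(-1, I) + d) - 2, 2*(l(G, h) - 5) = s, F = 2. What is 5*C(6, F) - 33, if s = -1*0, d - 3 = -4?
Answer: -23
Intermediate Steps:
d = -1 (d = 3 - 4 = -1)
s = 0
l(G, h) = 5 (l(G, h) = 5 + (1/2)*0 = 5 + 0 = 5)
C(I, J) = 2 (C(I, J) = (5 - 1) - 2 = 4 - 2 = 2)
5*C(6, F) - 33 = 5*2 - 33 = 10 - 33 = -23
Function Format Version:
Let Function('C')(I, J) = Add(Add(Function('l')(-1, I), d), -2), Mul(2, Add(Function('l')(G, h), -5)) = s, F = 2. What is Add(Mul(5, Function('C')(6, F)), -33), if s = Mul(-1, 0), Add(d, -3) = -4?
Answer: -23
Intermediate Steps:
d = -1 (d = Add(3, -4) = -1)
s = 0
Function('l')(G, h) = 5 (Function('l')(G, h) = Add(5, Mul(Rational(1, 2), 0)) = Add(5, 0) = 5)
Function('C')(I, J) = 2 (Function('C')(I, J) = Add(Add(5, -1), -2) = Add(4, -2) = 2)
Add(Mul(5, Function('C')(6, F)), -33) = Add(Mul(5, 2), -33) = Add(10, -33) = -23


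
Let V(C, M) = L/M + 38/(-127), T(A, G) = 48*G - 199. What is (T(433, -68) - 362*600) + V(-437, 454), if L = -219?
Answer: -12723032319/57658 ≈ -2.2066e+5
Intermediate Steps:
T(A, G) = -199 + 48*G
V(C, M) = -38/127 - 219/M (V(C, M) = -219/M + 38/(-127) = -219/M + 38*(-1/127) = -219/M - 38/127 = -38/127 - 219/M)
(T(433, -68) - 362*600) + V(-437, 454) = ((-199 + 48*(-68)) - 362*600) + (-38/127 - 219/454) = ((-199 - 3264) - 217200) + (-38/127 - 219*1/454) = (-3463 - 217200) + (-38/127 - 219/454) = -220663 - 45065/57658 = -12723032319/57658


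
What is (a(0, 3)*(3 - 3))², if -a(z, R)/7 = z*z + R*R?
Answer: 0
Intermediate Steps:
a(z, R) = -7*R² - 7*z² (a(z, R) = -7*(z*z + R*R) = -7*(z² + R²) = -7*(R² + z²) = -7*R² - 7*z²)
(a(0, 3)*(3 - 3))² = ((-7*3² - 7*0²)*(3 - 3))² = ((-7*9 - 7*0)*0)² = ((-63 + 0)*0)² = (-63*0)² = 0² = 0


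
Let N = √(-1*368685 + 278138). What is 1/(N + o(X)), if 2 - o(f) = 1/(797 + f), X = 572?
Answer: 3746953/169707147236 - 1874161*I*√90547/169707147236 ≈ 2.2079e-5 - 0.0033231*I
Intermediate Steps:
o(f) = 2 - 1/(797 + f)
N = I*√90547 (N = √(-368685 + 278138) = √(-90547) = I*√90547 ≈ 300.91*I)
1/(N + o(X)) = 1/(I*√90547 + (1593 + 2*572)/(797 + 572)) = 1/(I*√90547 + (1593 + 1144)/1369) = 1/(I*√90547 + (1/1369)*2737) = 1/(I*√90547 + 2737/1369) = 1/(2737/1369 + I*√90547)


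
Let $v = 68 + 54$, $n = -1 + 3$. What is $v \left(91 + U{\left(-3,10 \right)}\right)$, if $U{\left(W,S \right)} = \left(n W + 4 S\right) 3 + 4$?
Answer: $24034$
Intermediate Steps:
$n = 2$
$U{\left(W,S \right)} = 4 + 6 W + 12 S$ ($U{\left(W,S \right)} = \left(2 W + 4 S\right) 3 + 4 = \left(6 W + 12 S\right) + 4 = 4 + 6 W + 12 S$)
$v = 122$
$v \left(91 + U{\left(-3,10 \right)}\right) = 122 \left(91 + \left(4 + 6 \left(-3\right) + 12 \cdot 10\right)\right) = 122 \left(91 + \left(4 - 18 + 120\right)\right) = 122 \left(91 + 106\right) = 122 \cdot 197 = 24034$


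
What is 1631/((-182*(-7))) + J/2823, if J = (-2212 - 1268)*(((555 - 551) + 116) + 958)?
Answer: -227368107/171262 ≈ -1327.6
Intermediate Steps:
J = -3751440 (J = -3480*((4 + 116) + 958) = -3480*(120 + 958) = -3480*1078 = -3751440)
1631/((-182*(-7))) + J/2823 = 1631/((-182*(-7))) - 3751440/2823 = 1631/1274 - 3751440*1/2823 = 1631*(1/1274) - 1250480/941 = 233/182 - 1250480/941 = -227368107/171262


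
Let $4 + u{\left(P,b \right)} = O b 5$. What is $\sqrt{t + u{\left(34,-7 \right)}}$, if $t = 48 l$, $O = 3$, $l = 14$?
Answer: $\sqrt{563} \approx 23.728$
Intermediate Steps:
$t = 672$ ($t = 48 \cdot 14 = 672$)
$u{\left(P,b \right)} = -4 + 15 b$ ($u{\left(P,b \right)} = -4 + 3 b 5 = -4 + 15 b$)
$\sqrt{t + u{\left(34,-7 \right)}} = \sqrt{672 + \left(-4 + 15 \left(-7\right)\right)} = \sqrt{672 - 109} = \sqrt{563}$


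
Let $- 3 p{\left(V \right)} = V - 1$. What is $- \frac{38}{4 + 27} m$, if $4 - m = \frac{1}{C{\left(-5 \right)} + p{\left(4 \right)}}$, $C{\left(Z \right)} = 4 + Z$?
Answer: $- \frac{171}{31} \approx -5.5161$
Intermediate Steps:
$p{\left(V \right)} = \frac{1}{3} - \frac{V}{3}$ ($p{\left(V \right)} = - \frac{V - 1}{3} = - \frac{-1 + V}{3} = \frac{1}{3} - \frac{V}{3}$)
$m = \frac{9}{2}$ ($m = 4 - \frac{1}{\left(4 - 5\right) + \left(\frac{1}{3} - \frac{4}{3}\right)} = 4 - \frac{1}{-1 + \left(\frac{1}{3} - \frac{4}{3}\right)} = 4 - \frac{1}{-1 - 1} = 4 - \frac{1}{-2} = 4 - - \frac{1}{2} = 4 + \frac{1}{2} = \frac{9}{2} \approx 4.5$)
$- \frac{38}{4 + 27} m = - \frac{38}{4 + 27} \cdot \frac{9}{2} = - \frac{38}{31} \cdot \frac{9}{2} = \left(-38\right) \frac{1}{31} \cdot \frac{9}{2} = \left(- \frac{38}{31}\right) \frac{9}{2} = - \frac{171}{31}$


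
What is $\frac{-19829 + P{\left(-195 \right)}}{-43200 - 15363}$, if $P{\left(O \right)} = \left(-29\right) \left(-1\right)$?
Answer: $\frac{2200}{6507} \approx 0.3381$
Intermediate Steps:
$P{\left(O \right)} = 29$
$\frac{-19829 + P{\left(-195 \right)}}{-43200 - 15363} = \frac{-19829 + 29}{-43200 - 15363} = - \frac{19800}{-58563} = \left(-19800\right) \left(- \frac{1}{58563}\right) = \frac{2200}{6507}$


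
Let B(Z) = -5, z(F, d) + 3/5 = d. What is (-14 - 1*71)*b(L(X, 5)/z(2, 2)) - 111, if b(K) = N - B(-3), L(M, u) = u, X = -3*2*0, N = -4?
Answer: -196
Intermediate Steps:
z(F, d) = -3/5 + d
X = 0 (X = -6*0 = 0)
b(K) = 1 (b(K) = -4 - 1*(-5) = -4 + 5 = 1)
(-14 - 1*71)*b(L(X, 5)/z(2, 2)) - 111 = (-14 - 1*71)*1 - 111 = (-14 - 71)*1 - 111 = -85*1 - 111 = -85 - 111 = -196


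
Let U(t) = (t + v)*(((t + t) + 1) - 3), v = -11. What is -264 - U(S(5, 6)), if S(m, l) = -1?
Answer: -312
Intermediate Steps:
U(t) = (-11 + t)*(-2 + 2*t) (U(t) = (t - 11)*(((t + t) + 1) - 3) = (-11 + t)*((2*t + 1) - 3) = (-11 + t)*((1 + 2*t) - 3) = (-11 + t)*(-2 + 2*t))
-264 - U(S(5, 6)) = -264 - (22 - 24*(-1) + 2*(-1)**2) = -264 - (22 + 24 + 2*1) = -264 - (22 + 24 + 2) = -264 - 1*48 = -264 - 48 = -312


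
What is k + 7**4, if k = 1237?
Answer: 3638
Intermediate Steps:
k + 7**4 = 1237 + 7**4 = 1237 + 2401 = 3638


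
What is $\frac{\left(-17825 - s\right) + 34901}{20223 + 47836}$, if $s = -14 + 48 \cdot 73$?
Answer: $\frac{13586}{68059} \approx 0.19962$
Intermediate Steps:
$s = 3490$ ($s = -14 + 3504 = 3490$)
$\frac{\left(-17825 - s\right) + 34901}{20223 + 47836} = \frac{\left(-17825 - 3490\right) + 34901}{20223 + 47836} = \frac{\left(-17825 - 3490\right) + 34901}{68059} = \left(-21315 + 34901\right) \frac{1}{68059} = 13586 \cdot \frac{1}{68059} = \frac{13586}{68059}$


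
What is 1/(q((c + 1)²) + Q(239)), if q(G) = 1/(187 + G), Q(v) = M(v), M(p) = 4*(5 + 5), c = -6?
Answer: 212/8481 ≈ 0.024997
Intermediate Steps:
M(p) = 40 (M(p) = 4*10 = 40)
Q(v) = 40
1/(q((c + 1)²) + Q(239)) = 1/(1/(187 + (-6 + 1)²) + 40) = 1/(1/(187 + (-5)²) + 40) = 1/(1/(187 + 25) + 40) = 1/(1/212 + 40) = 1/(8481/212) = 212/8481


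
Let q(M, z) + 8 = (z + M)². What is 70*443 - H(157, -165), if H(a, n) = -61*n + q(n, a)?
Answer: 20889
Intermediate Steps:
q(M, z) = -8 + (M + z)² (q(M, z) = -8 + (z + M)² = -8 + (M + z)²)
H(a, n) = -8 + (a + n)² - 61*n (H(a, n) = -61*n + (-8 + (n + a)²) = -61*n + (-8 + (a + n)²) = -8 + (a + n)² - 61*n)
70*443 - H(157, -165) = 70*443 - (-8 + (157 - 165)² - 61*(-165)) = 31010 - (-8 + (-8)² + 10065) = 31010 - (-8 + 64 + 10065) = 31010 - 1*10121 = 31010 - 10121 = 20889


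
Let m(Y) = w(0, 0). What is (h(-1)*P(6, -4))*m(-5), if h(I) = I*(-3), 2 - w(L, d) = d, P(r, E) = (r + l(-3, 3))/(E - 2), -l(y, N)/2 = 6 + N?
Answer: 12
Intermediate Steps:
l(y, N) = -12 - 2*N (l(y, N) = -2*(6 + N) = -12 - 2*N)
P(r, E) = (-18 + r)/(-2 + E) (P(r, E) = (r + (-12 - 2*3))/(E - 2) = (r + (-12 - 6))/(-2 + E) = (r - 18)/(-2 + E) = (-18 + r)/(-2 + E))
w(L, d) = 2 - d
h(I) = -3*I
m(Y) = 2 (m(Y) = 2 - 1*0 = 2 + 0 = 2)
(h(-1)*P(6, -4))*m(-5) = ((-3*(-1))*((-18 + 6)/(-2 - 4)))*2 = (3*(-12/(-6)))*2 = (3*(-1/6*(-12)))*2 = (3*2)*2 = 6*2 = 12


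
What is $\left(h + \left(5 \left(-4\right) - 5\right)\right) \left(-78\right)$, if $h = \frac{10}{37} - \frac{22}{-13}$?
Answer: $\frac{66486}{37} \approx 1796.9$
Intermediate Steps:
$h = \frac{944}{481}$ ($h = 10 \cdot \frac{1}{37} - - \frac{22}{13} = \frac{10}{37} + \frac{22}{13} = \frac{944}{481} \approx 1.9626$)
$\left(h + \left(5 \left(-4\right) - 5\right)\right) \left(-78\right) = \left(\frac{944}{481} + \left(5 \left(-4\right) - 5\right)\right) \left(-78\right) = \left(\frac{944}{481} - 25\right) \left(-78\right) = \left(- \frac{11081}{481}\right) \left(-78\right) = \frac{66486}{37}$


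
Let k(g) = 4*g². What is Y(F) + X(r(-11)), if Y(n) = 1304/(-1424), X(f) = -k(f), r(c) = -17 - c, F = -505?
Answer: -25795/178 ≈ -144.92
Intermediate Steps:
X(f) = -4*f²
Y(n) = -163/178 (Y(n) = 1304*(-1/1424) = -163/178)
Y(F) + X(r(-11)) = -163/178 - 4*(-17 - 1*(-11))² = -163/178 - 4*(-17 + 11)² = -163/178 - 4*(-6)² = -163/178 - 4*36 = -163/178 - 144 = -25795/178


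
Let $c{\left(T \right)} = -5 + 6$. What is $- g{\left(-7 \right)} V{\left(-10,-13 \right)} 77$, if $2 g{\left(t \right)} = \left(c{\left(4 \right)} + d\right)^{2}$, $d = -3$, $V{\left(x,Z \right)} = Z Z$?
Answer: $-26026$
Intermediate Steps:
$c{\left(T \right)} = 1$
$V{\left(x,Z \right)} = Z^{2}$
$g{\left(t \right)} = 2$ ($g{\left(t \right)} = \frac{\left(1 - 3\right)^{2}}{2} = \frac{\left(-2\right)^{2}}{2} = \frac{1}{2} \cdot 4 = 2$)
$- g{\left(-7 \right)} V{\left(-10,-13 \right)} 77 = - 2 \left(-13\right)^{2} \cdot 77 = - 2 \cdot 169 \cdot 77 = - 338 \cdot 77 = \left(-1\right) 26026 = -26026$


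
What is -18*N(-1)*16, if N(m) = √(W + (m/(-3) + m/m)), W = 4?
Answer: -384*√3 ≈ -665.11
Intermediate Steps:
N(m) = √(5 - m/3) (N(m) = √(4 + (m/(-3) + m/m)) = √(4 + (m*(-⅓) + 1)) = √(4 + (-m/3 + 1)) = √(4 + (1 - m/3)) = √(5 - m/3))
-18*N(-1)*16 = -6*√(45 - 3*(-1))*16 = -6*√(45 + 3)*16 = -6*√48*16 = -6*4*√3*16 = -24*√3*16 = -384*√3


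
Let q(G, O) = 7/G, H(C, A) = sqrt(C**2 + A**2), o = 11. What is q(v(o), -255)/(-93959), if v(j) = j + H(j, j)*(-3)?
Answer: 7/17570333 + 21*sqrt(2)/17570333 ≈ 2.0887e-6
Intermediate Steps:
H(C, A) = sqrt(A**2 + C**2)
v(j) = j - 3*sqrt(2)*sqrt(j**2) (v(j) = j + sqrt(j**2 + j**2)*(-3) = j + sqrt(2*j**2)*(-3) = j + (sqrt(2)*sqrt(j**2))*(-3) = j - 3*sqrt(2)*sqrt(j**2))
q(v(o), -255)/(-93959) = (7/(11 - 3*sqrt(2)*sqrt(11**2)))/(-93959) = (7/(11 - 3*sqrt(2)*sqrt(121)))*(-1/93959) = (7/(11 - 3*sqrt(2)*11))*(-1/93959) = (7/(11 - 33*sqrt(2)))*(-1/93959) = -7/(93959*(11 - 33*sqrt(2)))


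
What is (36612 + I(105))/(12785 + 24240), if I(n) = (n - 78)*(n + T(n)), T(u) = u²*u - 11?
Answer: 1251801/1481 ≈ 845.24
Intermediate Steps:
T(u) = -11 + u³ (T(u) = u³ - 11 = -11 + u³)
I(n) = (-78 + n)*(-11 + n + n³) (I(n) = (n - 78)*(n + (-11 + n³)) = (-78 + n)*(-11 + n + n³))
(36612 + I(105))/(12785 + 24240) = (36612 + (858 + 105² + 105⁴ - 89*105 - 78*105³))/(12785 + 24240) = (36612 + (858 + 11025 + 121550625 - 9345 - 78*1157625))/37025 = (36612 + (858 + 11025 + 121550625 - 9345 - 90294750))*(1/37025) = (36612 + 31258413)*(1/37025) = 31295025*(1/37025) = 1251801/1481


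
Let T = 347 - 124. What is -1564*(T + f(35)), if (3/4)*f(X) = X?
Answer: -1265276/3 ≈ -4.2176e+5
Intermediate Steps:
f(X) = 4*X/3
T = 223
-1564*(T + f(35)) = -1564*(223 + (4/3)*35) = -1564*(223 + 140/3) = -1564*809/3 = -1265276/3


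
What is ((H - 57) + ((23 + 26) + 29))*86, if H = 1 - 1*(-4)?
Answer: 2236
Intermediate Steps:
H = 5 (H = 1 + 4 = 5)
((H - 57) + ((23 + 26) + 29))*86 = ((5 - 57) + ((23 + 26) + 29))*86 = (-52 + (49 + 29))*86 = (-52 + 78)*86 = 26*86 = 2236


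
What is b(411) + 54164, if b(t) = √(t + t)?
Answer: 54164 + √822 ≈ 54193.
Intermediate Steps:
b(t) = √2*√t (b(t) = √(2*t) = √2*√t)
b(411) + 54164 = √2*√411 + 54164 = √822 + 54164 = 54164 + √822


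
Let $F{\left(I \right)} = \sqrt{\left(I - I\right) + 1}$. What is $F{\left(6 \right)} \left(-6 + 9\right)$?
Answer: $3$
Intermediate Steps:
$F{\left(I \right)} = 1$ ($F{\left(I \right)} = \sqrt{0 + 1} = \sqrt{1} = 1$)
$F{\left(6 \right)} \left(-6 + 9\right) = 1 \left(-6 + 9\right) = 1 \cdot 3 = 3$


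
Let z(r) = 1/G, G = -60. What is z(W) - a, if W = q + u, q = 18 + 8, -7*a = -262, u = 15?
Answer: -15727/420 ≈ -37.445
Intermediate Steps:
a = 262/7 (a = -⅐*(-262) = 262/7 ≈ 37.429)
q = 26
W = 41 (W = 26 + 15 = 41)
z(r) = -1/60 (z(r) = 1/(-60) = -1/60)
z(W) - a = -1/60 - 1*262/7 = -1/60 - 262/7 = -15727/420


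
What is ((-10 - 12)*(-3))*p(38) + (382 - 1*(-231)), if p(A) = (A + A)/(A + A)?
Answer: 679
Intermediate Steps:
p(A) = 1 (p(A) = (2*A)/((2*A)) = (2*A)*(1/(2*A)) = 1)
((-10 - 12)*(-3))*p(38) + (382 - 1*(-231)) = ((-10 - 12)*(-3))*1 + (382 - 1*(-231)) = -22*(-3)*1 + (382 + 231) = 66*1 + 613 = 66 + 613 = 679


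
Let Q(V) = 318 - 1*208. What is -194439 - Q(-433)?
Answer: -194549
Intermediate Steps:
Q(V) = 110 (Q(V) = 318 - 208 = 110)
-194439 - Q(-433) = -194439 - 1*110 = -194439 - 110 = -194549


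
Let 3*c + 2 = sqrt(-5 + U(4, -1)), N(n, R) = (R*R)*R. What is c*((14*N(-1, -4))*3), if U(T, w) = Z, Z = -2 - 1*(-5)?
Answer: 1792 - 896*I*sqrt(2) ≈ 1792.0 - 1267.1*I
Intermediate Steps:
N(n, R) = R**3 (N(n, R) = R**2*R = R**3)
Z = 3 (Z = -2 + 5 = 3)
U(T, w) = 3
c = -2/3 + I*sqrt(2)/3 (c = -2/3 + sqrt(-5 + 3)/3 = -2/3 + sqrt(-2)/3 = -2/3 + (I*sqrt(2))/3 = -2/3 + I*sqrt(2)/3 ≈ -0.66667 + 0.4714*I)
c*((14*N(-1, -4))*3) = (-2/3 + I*sqrt(2)/3)*((14*(-4)**3)*3) = (-2/3 + I*sqrt(2)/3)*((14*(-64))*3) = (-2/3 + I*sqrt(2)/3)*(-896*3) = (-2/3 + I*sqrt(2)/3)*(-2688) = 1792 - 896*I*sqrt(2)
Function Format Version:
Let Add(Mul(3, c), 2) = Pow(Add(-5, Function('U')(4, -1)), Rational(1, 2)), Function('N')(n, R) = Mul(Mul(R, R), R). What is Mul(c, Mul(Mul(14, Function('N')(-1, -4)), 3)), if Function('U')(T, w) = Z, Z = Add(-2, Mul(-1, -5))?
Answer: Add(1792, Mul(-896, I, Pow(2, Rational(1, 2)))) ≈ Add(1792.0, Mul(-1267.1, I))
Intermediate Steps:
Function('N')(n, R) = Pow(R, 3) (Function('N')(n, R) = Mul(Pow(R, 2), R) = Pow(R, 3))
Z = 3 (Z = Add(-2, 5) = 3)
Function('U')(T, w) = 3
c = Add(Rational(-2, 3), Mul(Rational(1, 3), I, Pow(2, Rational(1, 2)))) (c = Add(Rational(-2, 3), Mul(Rational(1, 3), Pow(Add(-5, 3), Rational(1, 2)))) = Add(Rational(-2, 3), Mul(Rational(1, 3), Pow(-2, Rational(1, 2)))) = Add(Rational(-2, 3), Mul(Rational(1, 3), Mul(I, Pow(2, Rational(1, 2))))) = Add(Rational(-2, 3), Mul(Rational(1, 3), I, Pow(2, Rational(1, 2)))) ≈ Add(-0.66667, Mul(0.47140, I)))
Mul(c, Mul(Mul(14, Function('N')(-1, -4)), 3)) = Mul(Add(Rational(-2, 3), Mul(Rational(1, 3), I, Pow(2, Rational(1, 2)))), Mul(Mul(14, Pow(-4, 3)), 3)) = Mul(Add(Rational(-2, 3), Mul(Rational(1, 3), I, Pow(2, Rational(1, 2)))), Mul(Mul(14, -64), 3)) = Mul(Add(Rational(-2, 3), Mul(Rational(1, 3), I, Pow(2, Rational(1, 2)))), Mul(-896, 3)) = Mul(Add(Rational(-2, 3), Mul(Rational(1, 3), I, Pow(2, Rational(1, 2)))), -2688) = Add(1792, Mul(-896, I, Pow(2, Rational(1, 2))))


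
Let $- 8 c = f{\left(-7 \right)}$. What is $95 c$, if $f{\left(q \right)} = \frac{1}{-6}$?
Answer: $\frac{95}{48} \approx 1.9792$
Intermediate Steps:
$f{\left(q \right)} = - \frac{1}{6}$
$c = \frac{1}{48}$ ($c = \left(- \frac{1}{8}\right) \left(- \frac{1}{6}\right) = \frac{1}{48} \approx 0.020833$)
$95 c = 95 \cdot \frac{1}{48} = \frac{95}{48}$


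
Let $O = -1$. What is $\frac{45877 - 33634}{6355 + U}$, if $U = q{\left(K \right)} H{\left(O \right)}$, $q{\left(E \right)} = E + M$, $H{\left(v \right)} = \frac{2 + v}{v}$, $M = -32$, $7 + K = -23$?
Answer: $\frac{4081}{2139} \approx 1.9079$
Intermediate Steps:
$K = -30$ ($K = -7 - 23 = -30$)
$H{\left(v \right)} = \frac{2 + v}{v}$
$q{\left(E \right)} = -32 + E$ ($q{\left(E \right)} = E - 32 = -32 + E$)
$U = 62$ ($U = \left(-32 - 30\right) \frac{2 - 1}{-1} = - 62 \left(\left(-1\right) 1\right) = \left(-62\right) \left(-1\right) = 62$)
$\frac{45877 - 33634}{6355 + U} = \frac{45877 - 33634}{6355 + 62} = \frac{12243}{6417} = 12243 \cdot \frac{1}{6417} = \frac{4081}{2139}$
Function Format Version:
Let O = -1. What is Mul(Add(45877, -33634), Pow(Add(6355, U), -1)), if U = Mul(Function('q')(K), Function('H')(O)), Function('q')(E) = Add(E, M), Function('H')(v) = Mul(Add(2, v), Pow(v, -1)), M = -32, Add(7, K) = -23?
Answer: Rational(4081, 2139) ≈ 1.9079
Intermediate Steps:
K = -30 (K = Add(-7, -23) = -30)
Function('H')(v) = Mul(Pow(v, -1), Add(2, v))
Function('q')(E) = Add(-32, E) (Function('q')(E) = Add(E, -32) = Add(-32, E))
U = 62 (U = Mul(Add(-32, -30), Mul(Pow(-1, -1), Add(2, -1))) = Mul(-62, Mul(-1, 1)) = Mul(-62, -1) = 62)
Mul(Add(45877, -33634), Pow(Add(6355, U), -1)) = Mul(Add(45877, -33634), Pow(Add(6355, 62), -1)) = Mul(12243, Pow(6417, -1)) = Mul(12243, Rational(1, 6417)) = Rational(4081, 2139)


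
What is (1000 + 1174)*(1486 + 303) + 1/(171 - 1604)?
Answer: 5573346837/1433 ≈ 3.8893e+6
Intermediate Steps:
(1000 + 1174)*(1486 + 303) + 1/(171 - 1604) = 2174*1789 + 1/(-1433) = 3889286 - 1/1433 = 5573346837/1433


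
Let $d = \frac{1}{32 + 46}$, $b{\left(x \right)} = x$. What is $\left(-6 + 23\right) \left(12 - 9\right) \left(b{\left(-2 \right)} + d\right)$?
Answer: $- \frac{2635}{26} \approx -101.35$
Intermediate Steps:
$d = \frac{1}{78} \approx 0.012821$
$\left(-6 + 23\right) \left(12 - 9\right) \left(b{\left(-2 \right)} + d\right) = \left(-6 + 23\right) \left(12 - 9\right) \left(-2 + \frac{1}{78}\right) = 17 \cdot 3 \left(- \frac{155}{78}\right) = 51 \left(- \frac{155}{78}\right) = - \frac{2635}{26}$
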